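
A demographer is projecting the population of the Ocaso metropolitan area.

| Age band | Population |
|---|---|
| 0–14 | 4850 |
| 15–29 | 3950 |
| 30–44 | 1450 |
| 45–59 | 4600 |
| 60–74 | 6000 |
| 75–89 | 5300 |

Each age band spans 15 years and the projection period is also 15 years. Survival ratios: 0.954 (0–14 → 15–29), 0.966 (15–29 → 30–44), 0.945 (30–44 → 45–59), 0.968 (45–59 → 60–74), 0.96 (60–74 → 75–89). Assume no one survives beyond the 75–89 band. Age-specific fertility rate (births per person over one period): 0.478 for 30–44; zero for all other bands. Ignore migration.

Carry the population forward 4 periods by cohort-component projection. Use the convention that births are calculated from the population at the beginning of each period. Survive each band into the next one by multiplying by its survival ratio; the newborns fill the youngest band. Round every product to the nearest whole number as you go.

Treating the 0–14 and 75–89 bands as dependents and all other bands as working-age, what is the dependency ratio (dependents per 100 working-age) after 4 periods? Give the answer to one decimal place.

Period 1:
Births: 1450 × 0.478 = 693
15–29: 4850 × 0.954 = 4627
30–44: 3950 × 0.966 = 3816
45–59: 1450 × 0.945 = 1370
60–74: 4600 × 0.968 = 4453
75–89: 6000 × 0.96 = 5760
Giving 693 / 4627 / 3816 / 1370 / 4453 / 5760.
Period 2:
Births: 3816 × 0.478 = 1824
15–29: 693 × 0.954 = 661
30–44: 4627 × 0.966 = 4470
45–59: 3816 × 0.945 = 3606
60–74: 1370 × 0.968 = 1326
75–89: 4453 × 0.96 = 4275
Giving 1824 / 661 / 4470 / 3606 / 1326 / 4275.
Period 3:
Births: 4470 × 0.478 = 2137
15–29: 1824 × 0.954 = 1740
30–44: 661 × 0.966 = 639
45–59: 4470 × 0.945 = 4224
60–74: 3606 × 0.968 = 3491
75–89: 1326 × 0.96 = 1273
Giving 2137 / 1740 / 639 / 4224 / 3491 / 1273.
Period 4:
Births: 639 × 0.478 = 305
15–29: 2137 × 0.954 = 2039
30–44: 1740 × 0.966 = 1681
45–59: 639 × 0.945 = 604
60–74: 4224 × 0.968 = 4089
75–89: 3491 × 0.96 = 3351
Giving 305 / 2039 / 1681 / 604 / 4089 / 3351.
Dependents (band 0–14 + band 75–89) = 305 + 3351 = 3656; working-age = 8413; ratio = 3656/8413 × 100 = 43.5

43.5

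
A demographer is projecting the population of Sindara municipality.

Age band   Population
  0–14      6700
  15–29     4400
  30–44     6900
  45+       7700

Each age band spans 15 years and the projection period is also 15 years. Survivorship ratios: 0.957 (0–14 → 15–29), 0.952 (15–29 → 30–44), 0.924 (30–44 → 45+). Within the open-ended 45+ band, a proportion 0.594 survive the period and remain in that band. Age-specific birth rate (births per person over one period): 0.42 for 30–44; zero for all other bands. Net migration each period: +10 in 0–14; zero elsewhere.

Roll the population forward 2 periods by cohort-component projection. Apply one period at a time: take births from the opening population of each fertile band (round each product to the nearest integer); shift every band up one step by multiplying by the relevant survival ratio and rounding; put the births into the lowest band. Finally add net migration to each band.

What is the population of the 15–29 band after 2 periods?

(Bands numbered youngest = 1 to oldest = 4.)
[period 1]
Births: 6900 × 0.42 = 2898
Band 2: 6700 × 0.957 = 6412
Band 3: 4400 × 0.952 = 4189
Band 4: 6900 × 0.924 + 7700 × 0.594 = 6376 + 4574 = 10950
Net migration: Band 1 + 10 → 2908
→ [2908, 6412, 4189, 10950]
[period 2]
Births: 4189 × 0.42 = 1759
Band 2: 2908 × 0.957 = 2783
Band 3: 6412 × 0.952 = 6104
Band 4: 4189 × 0.924 + 10950 × 0.594 = 3871 + 6504 = 10375
Net migration: Band 1 + 10 → 1769
→ [1769, 2783, 6104, 10375]

2783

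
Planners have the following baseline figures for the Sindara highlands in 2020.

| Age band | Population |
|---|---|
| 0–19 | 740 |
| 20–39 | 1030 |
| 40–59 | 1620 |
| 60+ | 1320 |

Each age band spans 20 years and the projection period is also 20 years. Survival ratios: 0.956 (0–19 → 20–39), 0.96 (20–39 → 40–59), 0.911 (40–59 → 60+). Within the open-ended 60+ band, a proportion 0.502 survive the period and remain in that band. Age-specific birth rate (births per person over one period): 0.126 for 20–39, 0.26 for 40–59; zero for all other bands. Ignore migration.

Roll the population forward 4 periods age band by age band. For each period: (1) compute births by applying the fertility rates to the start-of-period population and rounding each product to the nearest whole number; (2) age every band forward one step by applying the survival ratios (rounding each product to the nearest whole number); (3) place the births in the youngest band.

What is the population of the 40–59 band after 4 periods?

318

(Groups numbered youngest = 1 to oldest = 4.)
[period 1]
Births: 1030 × 0.126 = 130 ; 1620 × 0.26 = 421 → 551
Group 2: 740 × 0.956 = 707
Group 3: 1030 × 0.96 = 989
Group 4: 1620 × 0.911 + 1320 × 0.502 = 1476 + 663 = 2139
Giving 551 / 707 / 989 / 2139.
[period 2]
Births: 707 × 0.126 = 89 ; 989 × 0.26 = 257 → 346
Group 2: 551 × 0.956 = 527
Group 3: 707 × 0.96 = 679
Group 4: 989 × 0.911 + 2139 × 0.502 = 901 + 1074 = 1975
Giving 346 / 527 / 679 / 1975.
[period 3]
Births: 527 × 0.126 = 66 ; 679 × 0.26 = 177 → 243
Group 2: 346 × 0.956 = 331
Group 3: 527 × 0.96 = 506
Group 4: 679 × 0.911 + 1975 × 0.502 = 619 + 991 = 1610
Giving 243 / 331 / 506 / 1610.
[period 4]
Births: 331 × 0.126 = 42 ; 506 × 0.26 = 132 → 174
Group 2: 243 × 0.956 = 232
Group 3: 331 × 0.96 = 318
Group 4: 506 × 0.911 + 1610 × 0.502 = 461 + 808 = 1269
Giving 174 / 232 / 318 / 1269.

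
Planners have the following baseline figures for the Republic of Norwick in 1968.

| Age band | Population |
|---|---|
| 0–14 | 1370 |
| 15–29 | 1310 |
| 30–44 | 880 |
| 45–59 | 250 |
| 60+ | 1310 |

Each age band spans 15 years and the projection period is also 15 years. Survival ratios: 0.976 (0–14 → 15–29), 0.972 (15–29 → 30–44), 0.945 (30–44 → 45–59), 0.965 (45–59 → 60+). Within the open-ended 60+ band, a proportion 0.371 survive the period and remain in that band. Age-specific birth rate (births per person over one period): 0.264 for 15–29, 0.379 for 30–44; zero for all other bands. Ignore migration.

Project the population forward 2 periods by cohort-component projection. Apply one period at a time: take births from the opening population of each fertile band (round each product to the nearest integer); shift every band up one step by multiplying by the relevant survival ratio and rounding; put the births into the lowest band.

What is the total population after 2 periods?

5075

Let group 1 be 0–14 through group 5 = 60+.
Period 1:
Births: 1310 × 0.264 = 346, 880 × 0.379 = 334 ⇒ total 680
Group 2: 1370 × 0.976 = 1337
Group 3: 1310 × 0.972 = 1273
Group 4: 880 × 0.945 = 832
Group 5: 250 × 0.965 + 1310 × 0.371 = 241 + 486 = 727
→ [680, 1337, 1273, 832, 727]
Period 2:
Births: 1337 × 0.264 = 353, 1273 × 0.379 = 482 ⇒ total 835
Group 2: 680 × 0.976 = 664
Group 3: 1337 × 0.972 = 1300
Group 4: 1273 × 0.945 = 1203
Group 5: 832 × 0.965 + 727 × 0.371 = 803 + 270 = 1073
→ [835, 664, 1300, 1203, 1073]
Total after period 2: 835 + 664 + 1300 + 1203 + 1073 = 5075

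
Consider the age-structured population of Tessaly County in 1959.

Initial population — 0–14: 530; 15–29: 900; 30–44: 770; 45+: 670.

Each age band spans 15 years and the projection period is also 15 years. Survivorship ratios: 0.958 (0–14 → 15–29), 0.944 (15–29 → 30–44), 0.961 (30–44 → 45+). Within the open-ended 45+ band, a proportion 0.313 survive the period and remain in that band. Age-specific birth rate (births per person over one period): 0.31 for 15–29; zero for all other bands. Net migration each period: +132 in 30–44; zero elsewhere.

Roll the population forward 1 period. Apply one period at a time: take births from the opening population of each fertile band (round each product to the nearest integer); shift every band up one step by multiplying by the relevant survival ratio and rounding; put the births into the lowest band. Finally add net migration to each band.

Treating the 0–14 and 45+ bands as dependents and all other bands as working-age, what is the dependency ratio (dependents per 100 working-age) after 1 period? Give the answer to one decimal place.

After projecting period 1:
Births: 900 × 0.31 = 279
15–29: 530 × 0.958 = 508
30–44: 900 × 0.944 = 850
45+: 770 × 0.961 + 670 × 0.313 = 740 + 210 = 950
Net migration: 30–44 + 132 → 982
→ [279, 508, 982, 950]
Dependents (band 0–14 + band 45+) = 279 + 950 = 1229; working-age = 1490; ratio = 1229/1490 × 100 = 82.5

82.5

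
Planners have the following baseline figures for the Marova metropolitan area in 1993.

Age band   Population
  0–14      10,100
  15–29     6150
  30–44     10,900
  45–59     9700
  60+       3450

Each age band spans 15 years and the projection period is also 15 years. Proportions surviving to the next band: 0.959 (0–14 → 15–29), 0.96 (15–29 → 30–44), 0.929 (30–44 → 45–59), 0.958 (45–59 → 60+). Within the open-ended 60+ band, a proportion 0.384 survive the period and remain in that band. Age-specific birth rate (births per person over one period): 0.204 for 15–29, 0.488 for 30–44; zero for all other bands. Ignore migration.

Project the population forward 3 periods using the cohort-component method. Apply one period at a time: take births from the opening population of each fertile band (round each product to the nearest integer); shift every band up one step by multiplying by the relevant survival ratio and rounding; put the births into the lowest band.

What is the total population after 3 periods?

35719

Period 1:
Births: 6150 × 0.204 = 1255, 10900 × 0.488 = 5319 — total 6574
15–29: 10100 × 0.959 = 9686
30–44: 6150 × 0.96 = 5904
45–59: 10900 × 0.929 = 10126
60+: 9700 × 0.958 + 3450 × 0.384 = 9293 + 1325 = 10618
Giving 6574 / 9686 / 5904 / 10126 / 10618.
Period 2:
Births: 9686 × 0.204 = 1976, 5904 × 0.488 = 2881 — total 4857
15–29: 6574 × 0.959 = 6304
30–44: 9686 × 0.96 = 9299
45–59: 5904 × 0.929 = 5485
60+: 10126 × 0.958 + 10618 × 0.384 = 9701 + 4077 = 13778
Giving 4857 / 6304 / 9299 / 5485 / 13778.
Period 3:
Births: 6304 × 0.204 = 1286, 9299 × 0.488 = 4538 — total 5824
15–29: 4857 × 0.959 = 4658
30–44: 6304 × 0.96 = 6052
45–59: 9299 × 0.929 = 8639
60+: 5485 × 0.958 + 13778 × 0.384 = 5255 + 5291 = 10546
Giving 5824 / 4658 / 6052 / 8639 / 10546.
Total after period 3: 5824 + 4658 + 6052 + 8639 + 10546 = 35719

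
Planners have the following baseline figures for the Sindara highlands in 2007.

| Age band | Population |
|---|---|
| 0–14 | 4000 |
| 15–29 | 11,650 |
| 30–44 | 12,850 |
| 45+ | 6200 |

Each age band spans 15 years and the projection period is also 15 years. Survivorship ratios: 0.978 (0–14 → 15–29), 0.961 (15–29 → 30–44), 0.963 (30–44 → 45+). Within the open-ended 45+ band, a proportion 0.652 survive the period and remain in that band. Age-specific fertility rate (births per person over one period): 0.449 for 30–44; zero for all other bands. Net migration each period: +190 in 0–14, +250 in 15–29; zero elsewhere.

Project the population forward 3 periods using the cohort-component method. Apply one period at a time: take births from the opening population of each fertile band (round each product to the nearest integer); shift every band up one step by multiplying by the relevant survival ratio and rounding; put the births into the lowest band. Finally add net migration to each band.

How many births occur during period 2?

5027

[period 1]
Births: 12850 × 0.449 = 5770
15–29: 4000 × 0.978 = 3912
30–44: 11650 × 0.961 = 11196
45+: 12850 × 0.963 + 6200 × 0.652 = 12375 + 4042 = 16417
Net migration: 0–14 + 190 → 5960; 15–29 + 250 → 4162
End of period: [5960, 4162, 11196, 16417]
[period 2]
Births: 11196 × 0.449 = 5027
15–29: 5960 × 0.978 = 5829
30–44: 4162 × 0.961 = 4000
45+: 11196 × 0.963 + 16417 × 0.652 = 10782 + 10704 = 21486
Net migration: 0–14 + 190 → 5217; 15–29 + 250 → 6079
End of period: [5217, 6079, 4000, 21486]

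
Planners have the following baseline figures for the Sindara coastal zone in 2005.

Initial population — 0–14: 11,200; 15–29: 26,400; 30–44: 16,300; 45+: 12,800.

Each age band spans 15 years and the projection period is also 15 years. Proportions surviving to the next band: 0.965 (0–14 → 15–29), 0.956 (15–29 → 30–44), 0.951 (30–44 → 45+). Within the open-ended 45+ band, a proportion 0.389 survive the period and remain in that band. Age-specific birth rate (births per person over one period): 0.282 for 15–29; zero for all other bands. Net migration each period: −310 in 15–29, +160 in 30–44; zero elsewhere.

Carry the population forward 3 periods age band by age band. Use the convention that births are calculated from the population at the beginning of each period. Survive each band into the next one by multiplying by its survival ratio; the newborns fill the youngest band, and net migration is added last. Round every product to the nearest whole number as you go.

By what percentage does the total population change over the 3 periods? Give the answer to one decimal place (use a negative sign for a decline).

-49.9

Let band 1 be 0–14 through band 4 = 45+.
— Period 1 —
Births: 26400 × 0.282 = 7445
Band 2: 11200 × 0.965 = 10808
Band 3: 26400 × 0.956 = 25238
Band 4: 16300 × 0.951 + 12800 × 0.389 = 15501 + 4979 = 20480
Net migration: Band 2 − 310 → 10498; Band 3 + 160 → 25398
→ [7445, 10498, 25398, 20480]
— Period 2 —
Births: 10498 × 0.282 = 2960
Band 2: 7445 × 0.965 = 7184
Band 3: 10498 × 0.956 = 10036
Band 4: 25398 × 0.951 + 20480 × 0.389 = 24153 + 7967 = 32120
Net migration: Band 2 − 310 → 6874; Band 3 + 160 → 10196
→ [2960, 6874, 10196, 32120]
— Period 3 —
Births: 6874 × 0.282 = 1938
Band 2: 2960 × 0.965 = 2856
Band 3: 6874 × 0.956 = 6572
Band 4: 10196 × 0.951 + 32120 × 0.389 = 9696 + 12495 = 22191
Net migration: Band 2 − 310 → 2546; Band 3 + 160 → 6732
→ [1938, 2546, 6732, 22191]
Total: 66700 → 33407; change = -33293; percentage change = -49.9%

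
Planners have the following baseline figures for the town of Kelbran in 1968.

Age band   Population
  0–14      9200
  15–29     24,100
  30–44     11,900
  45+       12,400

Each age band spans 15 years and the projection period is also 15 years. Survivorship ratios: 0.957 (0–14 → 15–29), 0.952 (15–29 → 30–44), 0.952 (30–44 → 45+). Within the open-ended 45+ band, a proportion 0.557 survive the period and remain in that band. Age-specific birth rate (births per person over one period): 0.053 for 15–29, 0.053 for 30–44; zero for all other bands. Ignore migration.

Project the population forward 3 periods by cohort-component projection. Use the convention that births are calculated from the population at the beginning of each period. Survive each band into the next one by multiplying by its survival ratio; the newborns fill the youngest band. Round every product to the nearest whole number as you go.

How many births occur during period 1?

Period 1.
Births: 24100 × 0.053 = 1277  |  11900 × 0.053 = 631 — total 1908
15–29: 9200 × 0.957 = 8804
30–44: 24100 × 0.952 = 22943
45+: 11900 × 0.952 + 12400 × 0.557 = 11329 + 6907 = 18236
End of period: [1908, 8804, 22943, 18236]

1908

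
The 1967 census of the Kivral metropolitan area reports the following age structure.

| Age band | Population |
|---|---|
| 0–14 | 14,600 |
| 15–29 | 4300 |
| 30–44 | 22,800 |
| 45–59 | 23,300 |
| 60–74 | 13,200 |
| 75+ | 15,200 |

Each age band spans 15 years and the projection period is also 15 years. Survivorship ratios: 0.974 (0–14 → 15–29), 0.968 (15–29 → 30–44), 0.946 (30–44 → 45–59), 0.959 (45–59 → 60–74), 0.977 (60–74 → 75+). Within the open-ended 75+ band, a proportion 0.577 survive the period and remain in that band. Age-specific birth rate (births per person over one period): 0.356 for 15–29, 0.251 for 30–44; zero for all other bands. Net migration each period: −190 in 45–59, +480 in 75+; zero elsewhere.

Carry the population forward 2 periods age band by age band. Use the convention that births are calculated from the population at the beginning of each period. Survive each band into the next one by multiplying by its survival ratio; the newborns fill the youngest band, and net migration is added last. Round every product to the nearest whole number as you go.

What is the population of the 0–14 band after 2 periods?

After projecting period 1:
Births: 4300 × 0.356 = 1531  |  22800 × 0.251 = 5723 ⇒ total 7254
15–29: 14600 × 0.974 = 14220
30–44: 4300 × 0.968 = 4162
45–59: 22800 × 0.946 = 21569
60–74: 23300 × 0.959 = 22345
75+: 13200 × 0.977 + 15200 × 0.577 = 12896 + 8770 = 21666
Net migration: 45–59 − 190 → 21379; 75+ + 480 → 22146
Giving 7254 / 14220 / 4162 / 21379 / 22345 / 22146.
After projecting period 2:
Births: 14220 × 0.356 = 5062  |  4162 × 0.251 = 1045 ⇒ total 6107
15–29: 7254 × 0.974 = 7065
30–44: 14220 × 0.968 = 13765
45–59: 4162 × 0.946 = 3937
60–74: 21379 × 0.959 = 20502
75+: 22345 × 0.977 + 22146 × 0.577 = 21831 + 12778 = 34609
Net migration: 45–59 − 190 → 3747; 75+ + 480 → 35089
Giving 6107 / 7065 / 13765 / 3747 / 20502 / 35089.

6107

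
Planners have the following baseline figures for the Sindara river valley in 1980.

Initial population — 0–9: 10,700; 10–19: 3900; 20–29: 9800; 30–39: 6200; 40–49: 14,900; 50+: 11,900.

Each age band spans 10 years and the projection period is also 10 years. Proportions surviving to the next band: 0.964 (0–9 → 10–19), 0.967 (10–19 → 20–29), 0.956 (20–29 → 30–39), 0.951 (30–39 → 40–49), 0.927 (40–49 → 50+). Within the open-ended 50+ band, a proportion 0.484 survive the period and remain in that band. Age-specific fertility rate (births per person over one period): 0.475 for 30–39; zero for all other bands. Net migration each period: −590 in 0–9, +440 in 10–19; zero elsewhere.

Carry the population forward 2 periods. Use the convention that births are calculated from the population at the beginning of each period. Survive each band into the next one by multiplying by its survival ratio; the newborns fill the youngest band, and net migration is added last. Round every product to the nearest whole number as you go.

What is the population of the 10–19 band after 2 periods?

2710

Numbering the groups 1..6 from youngest to oldest:
Period 1.
Births: 6200 * 0.475 = 2945
Group 2: 10700 * 0.964 = 10315
Group 3: 3900 * 0.967 = 3771
Group 4: 9800 * 0.956 = 9369
Group 5: 6200 * 0.951 = 5896
Group 6: 14900 * 0.927 + 11900 * 0.484 = 13812 + 5760 = 19572
Net migration: Group 1 − 590 → 2355; Group 2 + 440 → 10755
→ [2355, 10755, 3771, 9369, 5896, 19572]
Period 2.
Births: 9369 * 0.475 = 4450
Group 2: 2355 * 0.964 = 2270
Group 3: 10755 * 0.967 = 10400
Group 4: 3771 * 0.956 = 3605
Group 5: 9369 * 0.951 = 8910
Group 6: 5896 * 0.927 + 19572 * 0.484 = 5466 + 9473 = 14939
Net migration: Group 1 − 590 → 3860; Group 2 + 440 → 2710
→ [3860, 2710, 10400, 3605, 8910, 14939]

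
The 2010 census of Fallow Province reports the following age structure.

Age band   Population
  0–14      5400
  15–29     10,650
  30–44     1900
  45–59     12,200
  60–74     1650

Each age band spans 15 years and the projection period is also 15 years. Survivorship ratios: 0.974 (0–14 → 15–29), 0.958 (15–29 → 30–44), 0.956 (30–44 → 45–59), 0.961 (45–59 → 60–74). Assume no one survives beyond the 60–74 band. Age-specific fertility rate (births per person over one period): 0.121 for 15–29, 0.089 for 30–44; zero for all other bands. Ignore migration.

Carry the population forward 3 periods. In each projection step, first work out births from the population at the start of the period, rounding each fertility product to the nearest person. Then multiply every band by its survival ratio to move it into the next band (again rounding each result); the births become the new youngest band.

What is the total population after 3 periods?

— Period 1 —
Births: 10650 × 0.121 = 1289 ; 1900 × 0.089 = 169 → total 1458
15–29: 5400 × 0.974 = 5260
30–44: 10650 × 0.958 = 10203
45–59: 1900 × 0.956 = 1816
60–74: 12200 × 0.961 = 11724
→ [1458, 5260, 10203, 1816, 11724]
— Period 2 —
Births: 5260 × 0.121 = 636 ; 10203 × 0.089 = 908 → total 1544
15–29: 1458 × 0.974 = 1420
30–44: 5260 × 0.958 = 5039
45–59: 10203 × 0.956 = 9754
60–74: 1816 × 0.961 = 1745
→ [1544, 1420, 5039, 9754, 1745]
— Period 3 —
Births: 1420 × 0.121 = 172 ; 5039 × 0.089 = 448 → total 620
15–29: 1544 × 0.974 = 1504
30–44: 1420 × 0.958 = 1360
45–59: 5039 × 0.956 = 4817
60–74: 9754 × 0.961 = 9374
→ [620, 1504, 1360, 4817, 9374]
Total after period 3: 620 + 1504 + 1360 + 4817 + 9374 = 17675

17675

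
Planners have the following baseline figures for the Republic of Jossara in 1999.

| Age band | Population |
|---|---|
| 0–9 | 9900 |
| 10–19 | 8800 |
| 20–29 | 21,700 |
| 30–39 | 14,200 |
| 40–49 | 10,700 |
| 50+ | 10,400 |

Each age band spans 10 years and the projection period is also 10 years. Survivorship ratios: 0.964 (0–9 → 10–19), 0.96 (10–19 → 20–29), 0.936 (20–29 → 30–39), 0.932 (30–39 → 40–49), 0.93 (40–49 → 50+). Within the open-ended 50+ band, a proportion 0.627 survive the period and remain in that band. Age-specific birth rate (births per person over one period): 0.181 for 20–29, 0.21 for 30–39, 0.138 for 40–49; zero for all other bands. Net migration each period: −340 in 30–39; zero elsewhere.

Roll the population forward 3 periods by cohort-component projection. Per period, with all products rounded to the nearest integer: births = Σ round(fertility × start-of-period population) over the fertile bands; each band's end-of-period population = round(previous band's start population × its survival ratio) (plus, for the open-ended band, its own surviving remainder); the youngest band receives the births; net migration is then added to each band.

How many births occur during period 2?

7549

— Period 1 —
Births: 21700 × 0.181 = 3928 ; 14200 × 0.21 = 2982 ; 10700 × 0.138 = 1477 → 8387
10–19: 9900 × 0.964 = 9544
20–29: 8800 × 0.96 = 8448
30–39: 21700 × 0.936 = 20311
40–49: 14200 × 0.932 = 13234
50+: 10700 × 0.93 + 10400 × 0.627 = 9951 + 6521 = 16472
Net migration: 30–39 − 340 → 19971
Giving 8387 / 9544 / 8448 / 19971 / 13234 / 16472.
— Period 2 —
Births: 8448 × 0.181 = 1529 ; 19971 × 0.21 = 4194 ; 13234 × 0.138 = 1826 → 7549
10–19: 8387 × 0.964 = 8085
20–29: 9544 × 0.96 = 9162
30–39: 8448 × 0.936 = 7907
40–49: 19971 × 0.932 = 18613
50+: 13234 × 0.93 + 16472 × 0.627 = 12308 + 10328 = 22636
Net migration: 30–39 − 340 → 7567
Giving 7549 / 8085 / 9162 / 7567 / 18613 / 22636.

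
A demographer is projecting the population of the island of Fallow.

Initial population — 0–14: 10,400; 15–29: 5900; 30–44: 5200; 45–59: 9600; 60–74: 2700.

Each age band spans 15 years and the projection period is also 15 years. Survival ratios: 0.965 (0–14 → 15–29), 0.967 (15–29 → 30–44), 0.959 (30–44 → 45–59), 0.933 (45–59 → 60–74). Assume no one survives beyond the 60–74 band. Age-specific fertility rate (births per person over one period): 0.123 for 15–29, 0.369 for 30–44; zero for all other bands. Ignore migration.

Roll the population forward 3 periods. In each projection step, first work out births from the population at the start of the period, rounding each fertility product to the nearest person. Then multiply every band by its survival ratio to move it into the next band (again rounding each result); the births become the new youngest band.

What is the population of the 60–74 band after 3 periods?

Call the groups 1 to 5, youngest first.
Period 1:
Births: 5900 × 0.123 = 726, 5200 × 0.369 = 1919 ⇒ total 2645
Group 2: 10400 × 0.965 = 10036
Group 3: 5900 × 0.967 = 5705
Group 4: 5200 × 0.959 = 4987
Group 5: 9600 × 0.933 = 8957
Giving 2645 / 10036 / 5705 / 4987 / 8957.
Period 2:
Births: 10036 × 0.123 = 1234, 5705 × 0.369 = 2105 ⇒ total 3339
Group 2: 2645 × 0.965 = 2552
Group 3: 10036 × 0.967 = 9705
Group 4: 5705 × 0.959 = 5471
Group 5: 4987 × 0.933 = 4653
Giving 3339 / 2552 / 9705 / 5471 / 4653.
Period 3:
Births: 2552 × 0.123 = 314, 9705 × 0.369 = 3581 ⇒ total 3895
Group 2: 3339 × 0.965 = 3222
Group 3: 2552 × 0.967 = 2468
Group 4: 9705 × 0.959 = 9307
Group 5: 5471 × 0.933 = 5104
Giving 3895 / 3222 / 2468 / 9307 / 5104.

5104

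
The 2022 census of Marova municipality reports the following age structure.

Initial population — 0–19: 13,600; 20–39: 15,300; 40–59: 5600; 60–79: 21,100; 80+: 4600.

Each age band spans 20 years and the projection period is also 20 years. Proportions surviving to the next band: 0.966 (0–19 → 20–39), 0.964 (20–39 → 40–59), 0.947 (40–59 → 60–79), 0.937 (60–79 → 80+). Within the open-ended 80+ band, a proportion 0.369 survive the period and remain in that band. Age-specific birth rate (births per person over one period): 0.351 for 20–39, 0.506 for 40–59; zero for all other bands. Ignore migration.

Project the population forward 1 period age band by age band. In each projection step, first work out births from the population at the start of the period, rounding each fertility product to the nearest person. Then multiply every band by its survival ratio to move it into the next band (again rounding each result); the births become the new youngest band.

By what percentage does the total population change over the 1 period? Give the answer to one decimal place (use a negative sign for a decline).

— Period 1 —
Births: 15300 × 0.351 = 5370 ; 5600 × 0.506 = 2834 ⇒ total 8204
20–39: 13600 × 0.966 = 13138
40–59: 15300 × 0.964 = 14749
60–79: 5600 × 0.947 = 5303
80+: 21100 × 0.937 + 4600 × 0.369 = 19771 + 1697 = 21468
→ [8204, 13138, 14749, 5303, 21468]
Total: 60200 → 62862; change = 2662; percentage change = 4.4%

4.4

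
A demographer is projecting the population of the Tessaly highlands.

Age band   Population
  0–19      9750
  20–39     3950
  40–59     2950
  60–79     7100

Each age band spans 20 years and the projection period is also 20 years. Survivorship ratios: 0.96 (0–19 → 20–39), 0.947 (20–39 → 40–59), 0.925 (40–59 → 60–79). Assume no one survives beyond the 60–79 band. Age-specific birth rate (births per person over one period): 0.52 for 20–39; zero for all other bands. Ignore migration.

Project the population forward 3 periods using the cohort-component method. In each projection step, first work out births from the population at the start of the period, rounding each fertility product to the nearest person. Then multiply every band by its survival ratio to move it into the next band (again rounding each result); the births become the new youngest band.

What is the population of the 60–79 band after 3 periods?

After projecting period 1:
Births: 3950 × 0.52 = 2054
20–39: 9750 × 0.96 = 9360
40–59: 3950 × 0.947 = 3741
60–79: 2950 × 0.925 = 2729
Population now: 0–19=2054, 20–39=9360, 40–59=3741, 60–79=2729
After projecting period 2:
Births: 9360 × 0.52 = 4867
20–39: 2054 × 0.96 = 1972
40–59: 9360 × 0.947 = 8864
60–79: 3741 × 0.925 = 3460
Population now: 0–19=4867, 20–39=1972, 40–59=8864, 60–79=3460
After projecting period 3:
Births: 1972 × 0.52 = 1025
20–39: 4867 × 0.96 = 4672
40–59: 1972 × 0.947 = 1867
60–79: 8864 × 0.925 = 8199
Population now: 0–19=1025, 20–39=4672, 40–59=1867, 60–79=8199

8199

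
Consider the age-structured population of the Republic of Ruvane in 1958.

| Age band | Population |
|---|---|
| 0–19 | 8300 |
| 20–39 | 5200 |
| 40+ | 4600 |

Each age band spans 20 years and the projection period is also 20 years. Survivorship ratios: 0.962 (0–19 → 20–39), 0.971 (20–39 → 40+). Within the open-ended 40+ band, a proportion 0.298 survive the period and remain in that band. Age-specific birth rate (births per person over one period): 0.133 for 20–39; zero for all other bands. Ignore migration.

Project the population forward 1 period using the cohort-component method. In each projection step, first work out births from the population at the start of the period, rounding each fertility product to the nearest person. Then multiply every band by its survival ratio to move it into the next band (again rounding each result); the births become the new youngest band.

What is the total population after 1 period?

15097

(Bands numbered youngest = 1 to oldest = 3.)
[period 1]
Births: 5200 × 0.133 = 692
Band 2: 8300 × 0.962 = 7985
Band 3: 5200 × 0.971 + 4600 × 0.298 = 5049 + 1371 = 6420
Giving 692 / 7985 / 6420.
Total after period 1: 692 + 7985 + 6420 = 15097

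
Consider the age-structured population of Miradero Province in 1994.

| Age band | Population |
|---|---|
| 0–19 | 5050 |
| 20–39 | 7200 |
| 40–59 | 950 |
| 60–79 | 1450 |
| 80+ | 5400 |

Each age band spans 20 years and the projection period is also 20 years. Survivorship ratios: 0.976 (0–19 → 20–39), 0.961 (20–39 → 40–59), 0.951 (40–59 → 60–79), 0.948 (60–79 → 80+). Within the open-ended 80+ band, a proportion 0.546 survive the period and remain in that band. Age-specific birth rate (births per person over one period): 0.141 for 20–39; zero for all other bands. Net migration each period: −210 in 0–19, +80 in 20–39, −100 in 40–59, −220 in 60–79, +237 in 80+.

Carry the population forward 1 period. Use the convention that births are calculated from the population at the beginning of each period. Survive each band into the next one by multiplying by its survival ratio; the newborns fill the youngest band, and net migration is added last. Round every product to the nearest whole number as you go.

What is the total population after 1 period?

17876

Period 1:
Births: 7200 × 0.141 = 1015
20–39: 5050 × 0.976 = 4929
40–59: 7200 × 0.961 = 6919
60–79: 950 × 0.951 = 903
80+: 1450 × 0.948 + 5400 × 0.546 = 1375 + 2948 = 4323
Net migration: 0–19 − 210 → 805; 20–39 + 80 → 5009; 40–59 − 100 → 6819; 60–79 − 220 → 683; 80+ + 237 → 4560
Giving 805 / 5009 / 6819 / 683 / 4560.
Total after period 1: 805 + 5009 + 6819 + 683 + 4560 = 17876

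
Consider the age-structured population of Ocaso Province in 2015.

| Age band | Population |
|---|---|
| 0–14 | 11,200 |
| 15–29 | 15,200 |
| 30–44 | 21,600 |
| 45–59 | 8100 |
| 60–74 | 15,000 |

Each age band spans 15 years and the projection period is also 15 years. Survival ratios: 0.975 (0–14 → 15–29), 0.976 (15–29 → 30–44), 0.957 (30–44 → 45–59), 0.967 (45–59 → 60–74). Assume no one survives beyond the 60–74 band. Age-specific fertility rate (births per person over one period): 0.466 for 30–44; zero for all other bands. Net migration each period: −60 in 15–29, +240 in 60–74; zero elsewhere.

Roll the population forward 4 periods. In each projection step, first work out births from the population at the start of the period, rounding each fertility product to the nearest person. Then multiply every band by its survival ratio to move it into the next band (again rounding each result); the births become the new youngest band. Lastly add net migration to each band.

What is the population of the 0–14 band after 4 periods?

(Groups numbered youngest = 1 to oldest = 5.)
Period 1.
Births: 21600 × 0.466 = 10066
Group 2: 11200 × 0.975 = 10920
Group 3: 15200 × 0.976 = 14835
Group 4: 21600 × 0.957 = 20671
Group 5: 8100 × 0.967 = 7833
Net migration: Group 2 − 60 → 10860; Group 5 + 240 → 8073
Population now: 0–14=10066, 15–29=10860, 30–44=14835, 45–59=20671, 60–74=8073
Period 2.
Births: 14835 × 0.466 = 6913
Group 2: 10066 × 0.975 = 9814
Group 3: 10860 × 0.976 = 10599
Group 4: 14835 × 0.957 = 14197
Group 5: 20671 × 0.967 = 19989
Net migration: Group 2 − 60 → 9754; Group 5 + 240 → 20229
Population now: 0–14=6913, 15–29=9754, 30–44=10599, 45–59=14197, 60–74=20229
Period 3.
Births: 10599 × 0.466 = 4939
Group 2: 6913 × 0.975 = 6740
Group 3: 9754 × 0.976 = 9520
Group 4: 10599 × 0.957 = 10143
Group 5: 14197 × 0.967 = 13728
Net migration: Group 2 − 60 → 6680; Group 5 + 240 → 13968
Population now: 0–14=4939, 15–29=6680, 30–44=9520, 45–59=10143, 60–74=13968
Period 4.
Births: 9520 × 0.466 = 4436
Group 2: 4939 × 0.975 = 4816
Group 3: 6680 × 0.976 = 6520
Group 4: 9520 × 0.957 = 9111
Group 5: 10143 × 0.967 = 9808
Net migration: Group 2 − 60 → 4756; Group 5 + 240 → 10048
Population now: 0–14=4436, 15–29=4756, 30–44=6520, 45–59=9111, 60–74=10048

4436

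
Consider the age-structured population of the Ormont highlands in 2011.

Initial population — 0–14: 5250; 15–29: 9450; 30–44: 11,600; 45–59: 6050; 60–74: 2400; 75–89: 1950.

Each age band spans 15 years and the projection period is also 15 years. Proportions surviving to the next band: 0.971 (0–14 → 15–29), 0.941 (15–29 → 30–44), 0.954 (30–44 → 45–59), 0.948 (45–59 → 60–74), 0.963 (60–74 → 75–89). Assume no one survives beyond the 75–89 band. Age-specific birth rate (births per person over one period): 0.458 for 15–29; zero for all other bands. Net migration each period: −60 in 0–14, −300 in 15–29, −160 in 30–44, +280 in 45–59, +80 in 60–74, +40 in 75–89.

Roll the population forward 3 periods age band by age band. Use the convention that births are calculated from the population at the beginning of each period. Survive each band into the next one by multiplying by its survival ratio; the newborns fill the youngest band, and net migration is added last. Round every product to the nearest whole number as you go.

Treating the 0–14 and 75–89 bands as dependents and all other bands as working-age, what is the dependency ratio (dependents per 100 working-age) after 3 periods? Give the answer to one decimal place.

Numbering the groups 1..6 from youngest to oldest:
After projecting period 1:
Births: 9450 × 0.458 = 4328
Group 2: 5250 × 0.971 = 5098
Group 3: 9450 × 0.941 = 8892
Group 4: 11600 × 0.954 = 11066
Group 5: 6050 × 0.948 = 5735
Group 6: 2400 × 0.963 = 2311
Net migration: Group 1 − 60 → 4268; Group 2 − 300 → 4798; Group 3 − 160 → 8732; Group 4 + 280 → 11346; Group 5 + 80 → 5815; Group 6 + 40 → 2351
Giving 4268 / 4798 / 8732 / 11346 / 5815 / 2351.
After projecting period 2:
Births: 4798 × 0.458 = 2197
Group 2: 4268 × 0.971 = 4144
Group 3: 4798 × 0.941 = 4515
Group 4: 8732 × 0.954 = 8330
Group 5: 11346 × 0.948 = 10756
Group 6: 5815 × 0.963 = 5600
Net migration: Group 1 − 60 → 2137; Group 2 − 300 → 3844; Group 3 − 160 → 4355; Group 4 + 280 → 8610; Group 5 + 80 → 10836; Group 6 + 40 → 5640
Giving 2137 / 3844 / 4355 / 8610 / 10836 / 5640.
After projecting period 3:
Births: 3844 × 0.458 = 1761
Group 2: 2137 × 0.971 = 2075
Group 3: 3844 × 0.941 = 3617
Group 4: 4355 × 0.954 = 4155
Group 5: 8610 × 0.948 = 8162
Group 6: 10836 × 0.963 = 10435
Net migration: Group 1 − 60 → 1701; Group 2 − 300 → 1775; Group 3 − 160 → 3457; Group 4 + 280 → 4435; Group 5 + 80 → 8242; Group 6 + 40 → 10475
Giving 1701 / 1775 / 3457 / 4435 / 8242 / 10475.
Dependents (band 0–14 + band 75–89) = 1701 + 10475 = 12176; working-age = 17909; ratio = 12176/17909 × 100 = 68.0

68.0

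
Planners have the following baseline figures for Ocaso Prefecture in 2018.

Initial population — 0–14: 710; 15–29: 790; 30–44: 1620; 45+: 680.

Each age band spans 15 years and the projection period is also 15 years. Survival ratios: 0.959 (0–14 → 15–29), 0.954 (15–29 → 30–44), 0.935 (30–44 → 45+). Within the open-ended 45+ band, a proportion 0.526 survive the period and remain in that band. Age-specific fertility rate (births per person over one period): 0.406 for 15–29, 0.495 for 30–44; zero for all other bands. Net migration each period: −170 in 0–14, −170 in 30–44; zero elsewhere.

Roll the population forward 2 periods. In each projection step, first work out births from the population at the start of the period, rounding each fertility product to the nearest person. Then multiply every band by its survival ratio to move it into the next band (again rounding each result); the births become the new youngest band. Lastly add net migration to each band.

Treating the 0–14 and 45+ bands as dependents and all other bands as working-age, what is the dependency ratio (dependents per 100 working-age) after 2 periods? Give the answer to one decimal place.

138.2

(Bands numbered youngest = 1 to oldest = 4.)
Period 1:
Births: 790 × 0.406 = 321 ; 1620 × 0.495 = 802 ⇒ total 1123
Band 2: 710 × 0.959 = 681
Band 3: 790 × 0.954 = 754
Band 4: 1620 × 0.935 + 680 × 0.526 = 1515 + 358 = 1873
Net migration: Band 1 − 170 → 953; Band 3 − 170 → 584
→ [953, 681, 584, 1873]
Period 2:
Births: 681 × 0.406 = 276 ; 584 × 0.495 = 289 ⇒ total 565
Band 2: 953 × 0.959 = 914
Band 3: 681 × 0.954 = 650
Band 4: 584 × 0.935 + 1873 × 0.526 = 546 + 985 = 1531
Net migration: Band 1 − 170 → 395; Band 3 − 170 → 480
→ [395, 914, 480, 1531]
Dependents (band 0–14 + band 45+) = 395 + 1531 = 1926; working-age = 1394; ratio = 1926/1394 × 100 = 138.2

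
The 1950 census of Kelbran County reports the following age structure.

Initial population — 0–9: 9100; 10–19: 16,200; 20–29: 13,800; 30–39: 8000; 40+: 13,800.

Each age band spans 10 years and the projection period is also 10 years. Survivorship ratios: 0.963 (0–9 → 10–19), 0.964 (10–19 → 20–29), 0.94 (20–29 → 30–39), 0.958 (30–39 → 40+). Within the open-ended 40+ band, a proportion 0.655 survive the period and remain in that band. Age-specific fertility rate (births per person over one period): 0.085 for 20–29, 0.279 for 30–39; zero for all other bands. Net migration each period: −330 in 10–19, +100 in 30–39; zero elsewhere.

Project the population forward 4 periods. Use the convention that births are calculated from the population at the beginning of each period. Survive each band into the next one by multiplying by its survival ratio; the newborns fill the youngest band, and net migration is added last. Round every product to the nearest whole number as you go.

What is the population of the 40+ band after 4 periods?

Period 1:
Births: 13800 × 0.085 = 1173  |  8000 × 0.279 = 2232 → 3405
10–19: 9100 × 0.963 = 8763
20–29: 16200 × 0.964 = 15617
30–39: 13800 × 0.94 = 12972
40+: 8000 × 0.958 + 13800 × 0.655 = 7664 + 9039 = 16703
Net migration: 10–19 − 330 → 8433; 30–39 + 100 → 13072
Population now: 0–9=3405, 10–19=8433, 20–29=15617, 30–39=13072, 40+=16703
Period 2:
Births: 15617 × 0.085 = 1327  |  13072 × 0.279 = 3647 → 4974
10–19: 3405 × 0.963 = 3279
20–29: 8433 × 0.964 = 8129
30–39: 15617 × 0.94 = 14680
40+: 13072 × 0.958 + 16703 × 0.655 = 12523 + 10940 = 23463
Net migration: 10–19 − 330 → 2949; 30–39 + 100 → 14780
Population now: 0–9=4974, 10–19=2949, 20–29=8129, 30–39=14780, 40+=23463
Period 3:
Births: 8129 × 0.085 = 691  |  14780 × 0.279 = 4124 → 4815
10–19: 4974 × 0.963 = 4790
20–29: 2949 × 0.964 = 2843
30–39: 8129 × 0.94 = 7641
40+: 14780 × 0.958 + 23463 × 0.655 = 14159 + 15368 = 29527
Net migration: 10–19 − 330 → 4460; 30–39 + 100 → 7741
Population now: 0–9=4815, 10–19=4460, 20–29=2843, 30–39=7741, 40+=29527
Period 4:
Births: 2843 × 0.085 = 242  |  7741 × 0.279 = 2160 → 2402
10–19: 4815 × 0.963 = 4637
20–29: 4460 × 0.964 = 4299
30–39: 2843 × 0.94 = 2672
40+: 7741 × 0.958 + 29527 × 0.655 = 7416 + 19340 = 26756
Net migration: 10–19 − 330 → 4307; 30–39 + 100 → 2772
Population now: 0–9=2402, 10–19=4307, 20–29=4299, 30–39=2772, 40+=26756

26756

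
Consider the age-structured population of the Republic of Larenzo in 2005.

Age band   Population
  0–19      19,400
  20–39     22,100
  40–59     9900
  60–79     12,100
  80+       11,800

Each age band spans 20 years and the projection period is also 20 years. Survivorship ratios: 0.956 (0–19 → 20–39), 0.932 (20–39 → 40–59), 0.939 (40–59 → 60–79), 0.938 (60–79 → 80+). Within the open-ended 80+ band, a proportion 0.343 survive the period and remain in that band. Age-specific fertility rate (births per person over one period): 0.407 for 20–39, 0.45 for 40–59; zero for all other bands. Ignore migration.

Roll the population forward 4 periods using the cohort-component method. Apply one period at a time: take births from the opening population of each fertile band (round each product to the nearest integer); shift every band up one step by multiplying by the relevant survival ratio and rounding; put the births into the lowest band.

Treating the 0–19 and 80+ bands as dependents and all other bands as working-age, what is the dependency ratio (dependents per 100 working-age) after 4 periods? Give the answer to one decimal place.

Let group 1 be 0–19 through group 5 = 80+.
[period 1]
Births: 22100 * 0.407 = 8995  |  9900 * 0.45 = 4455 ⇒ total 13450
Group 2: 19400 * 0.956 = 18546
Group 3: 22100 * 0.932 = 20597
Group 4: 9900 * 0.939 = 9296
Group 5: 12100 * 0.938 + 11800 * 0.343 = 11350 + 4047 = 15397
End of period: [13450, 18546, 20597, 9296, 15397]
[period 2]
Births: 18546 * 0.407 = 7548  |  20597 * 0.45 = 9269 ⇒ total 16817
Group 2: 13450 * 0.956 = 12858
Group 3: 18546 * 0.932 = 17285
Group 4: 20597 * 0.939 = 19341
Group 5: 9296 * 0.938 + 15397 * 0.343 = 8720 + 5281 = 14001
End of period: [16817, 12858, 17285, 19341, 14001]
[period 3]
Births: 12858 * 0.407 = 5233  |  17285 * 0.45 = 7778 ⇒ total 13011
Group 2: 16817 * 0.956 = 16077
Group 3: 12858 * 0.932 = 11984
Group 4: 17285 * 0.939 = 16231
Group 5: 19341 * 0.938 + 14001 * 0.343 = 18142 + 4802 = 22944
End of period: [13011, 16077, 11984, 16231, 22944]
[period 4]
Births: 16077 * 0.407 = 6543  |  11984 * 0.45 = 5393 ⇒ total 11936
Group 2: 13011 * 0.956 = 12439
Group 3: 16077 * 0.932 = 14984
Group 4: 11984 * 0.939 = 11253
Group 5: 16231 * 0.938 + 22944 * 0.343 = 15225 + 7870 = 23095
End of period: [11936, 12439, 14984, 11253, 23095]
Dependents (band 0–19 + band 80+) = 11936 + 23095 = 35031; working-age = 38676; ratio = 35031/38676 × 100 = 90.6

90.6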